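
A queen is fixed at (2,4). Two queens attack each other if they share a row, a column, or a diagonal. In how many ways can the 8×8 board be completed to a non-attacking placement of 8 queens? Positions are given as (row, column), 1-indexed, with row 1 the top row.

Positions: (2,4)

8

Branch on row 1: col 1 → 0; col 2 → 1; col 6 → 4; col 7 → 2; col 8 → 1.
Sum: 0 + 1 + 4 + 2 + 1 = 8.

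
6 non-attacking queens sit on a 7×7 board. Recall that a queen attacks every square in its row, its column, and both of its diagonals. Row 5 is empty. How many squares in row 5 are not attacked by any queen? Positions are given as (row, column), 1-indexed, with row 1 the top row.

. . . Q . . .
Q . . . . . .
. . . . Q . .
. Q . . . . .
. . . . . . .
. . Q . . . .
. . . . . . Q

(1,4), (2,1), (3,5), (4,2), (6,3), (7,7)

(1,4) attacks row 5 at column 4.
(2,1) attacks row 5 at column 1 and diagonals 4.
(3,5) attacks row 5 at column 5 and diagonals 3, 7.
(4,2) attacks row 5 at column 2 and diagonals 1, 3.
(6,3) attacks row 5 at column 3 and diagonals 2, 4.
(7,7) attacks row 5 at column 7 and diagonals 5.
Attacked columns: {1, 2, 3, 4, 5, 7}. Safe: {6}.

1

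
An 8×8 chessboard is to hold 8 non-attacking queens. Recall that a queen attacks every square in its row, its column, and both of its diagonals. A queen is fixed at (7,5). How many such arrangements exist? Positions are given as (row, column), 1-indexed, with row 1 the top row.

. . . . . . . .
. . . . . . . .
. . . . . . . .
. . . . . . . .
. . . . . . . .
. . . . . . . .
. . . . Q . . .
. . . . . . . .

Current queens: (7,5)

8

Branch on row 1: col 1 → 1; col 2 → 0; col 3 → 1; col 4 → 3; col 6 → 3; col 7 → 0; col 8 → 0.
Sum: 1 + 0 + 1 + 3 + 3 + 0 + 0 = 8.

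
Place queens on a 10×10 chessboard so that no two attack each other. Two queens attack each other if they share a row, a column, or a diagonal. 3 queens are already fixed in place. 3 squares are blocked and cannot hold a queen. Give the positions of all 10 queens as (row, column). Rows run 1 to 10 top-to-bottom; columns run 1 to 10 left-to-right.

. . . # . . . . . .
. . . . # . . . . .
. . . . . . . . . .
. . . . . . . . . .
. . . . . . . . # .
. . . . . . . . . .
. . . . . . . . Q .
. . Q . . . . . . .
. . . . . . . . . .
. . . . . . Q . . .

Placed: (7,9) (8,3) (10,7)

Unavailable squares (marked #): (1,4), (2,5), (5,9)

(1,8) (2,1) (3,4) (4,2) (5,10) (6,6) (7,9) (8,3) (9,5) (10,7)

Row 1: attacked by (7,9)→{3,9}; (8,3)→{3,10}; (10,7)→{7}. Blocked: 4. Safe: 1, 2, 5, 6, 8. Place at column 8.
Row 2: attacked by (1,8)→{7,8,9}; (7,9)→{4,9}; (8,3)→{3,9}; (10,7)→{7}. Blocked: 5. Safe: 1, 2, 6, 10. Place at column 1.
Row 3: attacked by (1,8)→{6,8,10}; (2,1)→{1,2}; (7,9)→{5,9}; (8,3)→{3,8}; (10,7)→{7}. Safe: 4. Place at column 4.
Row 4: attacked by (1,8)→{5,8}; (2,1)→{1,3}; (3,4)→{3,4,5}; (7,9)→{6,9}; (8,3)→{3,7}; (10,7)→{1,7}. Safe: 2, 10. Place at column 2.
Row 5: attacked by (1,8)→{4,8}; (2,1)→{1,4}; (3,4)→{2,4,6}; (4,2)→{1,2,3}; (7,9)→{7,9}; (8,3)→{3,6}; (10,7)→{2,7}. Blocked: 9. Safe: 5, 10. Place at column 10.
Row 6: attacked by (1,8)→{3,8}; (2,1)→{1,5}; (3,4)→{1,4,7}; (4,2)→{2,4}; (5,10)→{9,10}; (7,9)→{8,9,10}; (8,3)→{1,3,5}; (10,7)→{3,7}. Safe: 6. Place at column 6.
Row 9: attacked by (1,8)→{8}; (2,1)→{1,8}; (3,4)→{4,10}; (4,2)→{2,7}; (5,10)→{6,10}; (6,6)→{3,6,9}; (7,9)→{7,9}; (8,3)→{2,3,4}; (10,7)→{6,7,8}. Safe: 5. Place at column 5.
Columns [8, 1, 4, 2, 10, 6, 9, 3, 5, 7], r−c [-7, 1, -1, 2, -5, 0, -2, 5, 4, 3], r+c [9, 3, 7, 6, 15, 12, 16, 11, 14, 17] are all distinct, so no two queens attack.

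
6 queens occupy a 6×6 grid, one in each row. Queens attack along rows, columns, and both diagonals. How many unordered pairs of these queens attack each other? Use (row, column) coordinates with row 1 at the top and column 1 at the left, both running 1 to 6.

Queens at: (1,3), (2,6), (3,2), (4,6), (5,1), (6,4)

Same column: (2,6)–(4,6) (column 6).
Same diagonal: (1,3)–(4,6) (|1−4| = |3−6| = 3); (4,6)–(6,4) (|4−6| = |6−4| = 2).
Total attacking pairs: 3.

3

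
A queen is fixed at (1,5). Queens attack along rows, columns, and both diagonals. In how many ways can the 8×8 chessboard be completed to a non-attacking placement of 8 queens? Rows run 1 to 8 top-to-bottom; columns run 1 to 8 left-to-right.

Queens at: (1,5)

Branch on row 2: col 1 → 3; col 2 → 4; col 3 → 3; col 7 → 6; col 8 → 2.
Sum: 3 + 4 + 3 + 6 + 2 = 18.

18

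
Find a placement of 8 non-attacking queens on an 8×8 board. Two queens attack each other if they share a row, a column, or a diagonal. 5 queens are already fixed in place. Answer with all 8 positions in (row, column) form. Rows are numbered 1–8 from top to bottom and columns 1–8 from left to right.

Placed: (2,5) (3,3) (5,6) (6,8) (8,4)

Row 1: attacked by (2,5)→{4,5,6}; (3,3)→{1,3,5}; (5,6)→{2,6}; (6,8)→{3,8}; (8,4)→{4}. Safe: 7. Place at column 7.
Row 4: attacked by (1,7)→{4,7}; (2,5)→{3,5,7}; (3,3)→{2,3,4}; (5,6)→{5,6,7}; (6,8)→{6,8}; (8,4)→{4,8}. Safe: 1. Place at column 1.
Row 7: attacked by (1,7)→{1,7}; (2,5)→{5}; (3,3)→{3,7}; (4,1)→{1,4}; (5,6)→{4,6,8}; (6,8)→{7,8}; (8,4)→{3,4,5}. Safe: 2. Place at column 2.
Columns [7, 5, 3, 1, 6, 8, 2, 4], r−c [-6, -3, 0, 3, -1, -2, 5, 4], r+c [8, 7, 6, 5, 11, 14, 9, 12] are all distinct, so no two queens attack.

(1,7) (2,5) (3,3) (4,1) (5,6) (6,8) (7,2) (8,4)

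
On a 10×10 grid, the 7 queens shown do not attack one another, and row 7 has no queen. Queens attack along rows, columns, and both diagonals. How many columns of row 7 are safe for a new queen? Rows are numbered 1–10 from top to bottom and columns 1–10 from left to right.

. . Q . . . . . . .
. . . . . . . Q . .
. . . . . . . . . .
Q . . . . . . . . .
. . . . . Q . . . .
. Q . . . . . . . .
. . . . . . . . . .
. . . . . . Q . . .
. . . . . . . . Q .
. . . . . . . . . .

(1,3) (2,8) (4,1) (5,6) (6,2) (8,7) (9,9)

2

(1,3) attacks row 7 at column 3 and diagonals 9.
(2,8) attacks row 7 at column 8 and diagonals 3.
(4,1) attacks row 7 at column 1 and diagonals 4.
(5,6) attacks row 7 at column 6 and diagonals 4, 8.
(6,2) attacks row 7 at column 2 and diagonals 1, 3.
(8,7) attacks row 7 at column 7 and diagonals 6, 8.
(9,9) attacks row 7 at column 9 and diagonals 7.
Attacked columns: {1, 2, 3, 4, 6, 7, 8, 9}. Safe: {5, 10}.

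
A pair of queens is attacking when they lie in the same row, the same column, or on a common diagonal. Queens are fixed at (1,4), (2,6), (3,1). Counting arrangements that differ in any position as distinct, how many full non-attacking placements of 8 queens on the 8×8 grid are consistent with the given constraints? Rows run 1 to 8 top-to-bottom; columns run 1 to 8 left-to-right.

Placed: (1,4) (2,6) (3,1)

Branch on row 4: col 3 → 0; col 5 → 1.
Sum: 0 + 1 = 1.

1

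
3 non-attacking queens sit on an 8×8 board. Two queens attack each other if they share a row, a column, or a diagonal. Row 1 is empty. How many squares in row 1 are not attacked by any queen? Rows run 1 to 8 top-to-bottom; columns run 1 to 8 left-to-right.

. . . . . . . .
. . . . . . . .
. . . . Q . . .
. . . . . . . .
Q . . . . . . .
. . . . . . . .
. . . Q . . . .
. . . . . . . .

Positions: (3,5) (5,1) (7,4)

3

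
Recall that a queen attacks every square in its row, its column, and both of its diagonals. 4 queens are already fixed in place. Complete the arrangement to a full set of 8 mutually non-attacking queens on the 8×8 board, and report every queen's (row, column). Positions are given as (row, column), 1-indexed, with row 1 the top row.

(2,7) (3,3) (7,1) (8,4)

(1,2) (2,7) (3,3) (4,6) (5,8) (6,5) (7,1) (8,4)

Row 1: attacked by (2,7)→{6,7,8}; (3,3)→{1,3,5}; (7,1)→{1,7}; (8,4)→{4}. Safe: 2. Place at column 2.
Row 4: attacked by (1,2)→{2,5}; (2,7)→{5,7}; (3,3)→{2,3,4}; (7,1)→{1,4}; (8,4)→{4,8}. Safe: 6. Place at column 6.
Row 5: attacked by (1,2)→{2,6}; (2,7)→{4,7}; (3,3)→{1,3,5}; (4,6)→{5,6,7}; (7,1)→{1,3}; (8,4)→{1,4,7}. Safe: 8. Place at column 8.
Row 6: attacked by (1,2)→{2,7}; (2,7)→{3,7}; (3,3)→{3,6}; (4,6)→{4,6,8}; (5,8)→{7,8}; (7,1)→{1,2}; (8,4)→{2,4,6}. Safe: 5. Place at column 5.
Columns [2, 7, 3, 6, 8, 5, 1, 4], r−c [-1, -5, 0, -2, -3, 1, 6, 4], r+c [3, 9, 6, 10, 13, 11, 8, 12] are all distinct, so no two queens attack.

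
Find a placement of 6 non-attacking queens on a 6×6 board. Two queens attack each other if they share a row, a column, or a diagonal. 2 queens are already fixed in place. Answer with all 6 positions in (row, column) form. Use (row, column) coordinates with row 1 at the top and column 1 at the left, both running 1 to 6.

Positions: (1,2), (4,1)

Row 2: attacked by (1,2)→{1,2,3}; (4,1)→{1,3}. Safe: 4, 5, 6. Place at column 4.
Row 3: attacked by (1,2)→{2,4}; (2,4)→{3,4,5}; (4,1)→{1,2}. Safe: 6. Place at column 6.
Row 5: attacked by (1,2)→{2,6}; (2,4)→{1,4}; (3,6)→{4,6}; (4,1)→{1,2}. Safe: 3, 5. Place at column 3.
Row 6: attacked by (1,2)→{2}; (2,4)→{4}; (3,6)→{3,6}; (4,1)→{1,3}; (5,3)→{2,3,4}. Safe: 5. Place at column 5.
Columns [2, 4, 6, 1, 3, 5], r−c [-1, -2, -3, 3, 2, 1], r+c [3, 6, 9, 5, 8, 11] are all distinct, so no two queens attack.

(1,2) (2,4) (3,6) (4,1) (5,3) (6,5)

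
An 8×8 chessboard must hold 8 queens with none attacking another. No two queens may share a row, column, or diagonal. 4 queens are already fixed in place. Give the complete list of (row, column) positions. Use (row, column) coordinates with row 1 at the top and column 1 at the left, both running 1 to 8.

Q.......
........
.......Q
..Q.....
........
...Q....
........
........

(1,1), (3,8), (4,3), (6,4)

Row 2: attacked by (1,1)→{1,2}; (3,8)→{7,8}; (4,3)→{1,3,5}; (6,4)→{4,8}. Safe: 6. Place at column 6.
Row 5: attacked by (1,1)→{1,5}; (2,6)→{3,6}; (3,8)→{6,8}; (4,3)→{2,3,4}; (6,4)→{3,4,5}. Safe: 7. Place at column 7.
Row 7: attacked by (1,1)→{1,7}; (2,6)→{1,6}; (3,8)→{4,8}; (4,3)→{3,6}; (5,7)→{5,7}; (6,4)→{3,4,5}. Safe: 2. Place at column 2.
Row 8: attacked by (1,1)→{1,8}; (2,6)→{6}; (3,8)→{3,8}; (4,3)→{3,7}; (5,7)→{4,7}; (6,4)→{2,4,6}; (7,2)→{1,2,3}. Safe: 5. Place at column 5.
Columns [1, 6, 8, 3, 7, 4, 2, 5], r−c [0, -4, -5, 1, -2, 2, 5, 3], r+c [2, 8, 11, 7, 12, 10, 9, 13] are all distinct, so no two queens attack.

(1,1) (2,6) (3,8) (4,3) (5,7) (6,4) (7,2) (8,5)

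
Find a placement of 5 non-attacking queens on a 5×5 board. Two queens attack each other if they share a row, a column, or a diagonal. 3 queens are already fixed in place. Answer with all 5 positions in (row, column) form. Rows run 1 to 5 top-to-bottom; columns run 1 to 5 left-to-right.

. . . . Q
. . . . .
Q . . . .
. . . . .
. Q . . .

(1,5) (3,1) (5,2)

(1,5) (2,3) (3,1) (4,4) (5,2)

Row 2: attacked by (1,5)→{4,5}; (3,1)→{1,2}; (5,2)→{2,5}. Safe: 3. Place at column 3.
Row 4: attacked by (1,5)→{2,5}; (2,3)→{1,3,5}; (3,1)→{1,2}; (5,2)→{1,2,3}. Safe: 4. Place at column 4.
Columns [5, 3, 1, 4, 2], r−c [-4, -1, 2, 0, 3], r+c [6, 5, 4, 8, 7] are all distinct, so no two queens attack.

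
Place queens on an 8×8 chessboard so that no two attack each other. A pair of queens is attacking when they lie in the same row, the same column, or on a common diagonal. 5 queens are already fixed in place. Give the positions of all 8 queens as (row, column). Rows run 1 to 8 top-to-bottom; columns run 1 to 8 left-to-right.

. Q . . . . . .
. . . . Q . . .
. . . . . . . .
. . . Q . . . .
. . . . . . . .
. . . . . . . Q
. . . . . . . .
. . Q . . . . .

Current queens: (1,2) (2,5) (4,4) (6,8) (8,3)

Row 3: attacked by (1,2)→{2,4}; (2,5)→{4,5,6}; (4,4)→{3,4,5}; (6,8)→{5,8}; (8,3)→{3,8}. Safe: 1, 7. Place at column 7.
Row 5: attacked by (1,2)→{2,6}; (2,5)→{2,5,8}; (3,7)→{5,7}; (4,4)→{3,4,5}; (6,8)→{7,8}; (8,3)→{3,6}. Safe: 1. Place at column 1.
Row 7: attacked by (1,2)→{2,8}; (2,5)→{5}; (3,7)→{3,7}; (4,4)→{1,4,7}; (5,1)→{1,3}; (6,8)→{7,8}; (8,3)→{2,3,4}. Safe: 6. Place at column 6.
Columns [2, 5, 7, 4, 1, 8, 6, 3], r−c [-1, -3, -4, 0, 4, -2, 1, 5], r+c [3, 7, 10, 8, 6, 14, 13, 11] are all distinct, so no two queens attack.

(1,2) (2,5) (3,7) (4,4) (5,1) (6,8) (7,6) (8,3)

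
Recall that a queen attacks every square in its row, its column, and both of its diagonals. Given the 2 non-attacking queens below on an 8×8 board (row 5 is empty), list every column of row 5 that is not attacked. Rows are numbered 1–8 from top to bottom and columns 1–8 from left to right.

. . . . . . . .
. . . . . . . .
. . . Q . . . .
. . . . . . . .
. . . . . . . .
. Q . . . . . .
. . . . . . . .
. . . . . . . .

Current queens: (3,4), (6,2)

columns 5, 7, 8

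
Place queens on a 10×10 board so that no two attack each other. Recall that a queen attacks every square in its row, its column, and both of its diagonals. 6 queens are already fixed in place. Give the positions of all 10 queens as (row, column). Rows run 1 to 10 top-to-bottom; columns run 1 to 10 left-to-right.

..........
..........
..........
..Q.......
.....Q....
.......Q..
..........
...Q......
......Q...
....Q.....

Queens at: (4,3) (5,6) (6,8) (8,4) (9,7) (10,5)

(1,9) (2,2) (3,10) (4,3) (5,6) (6,8) (7,1) (8,4) (9,7) (10,5)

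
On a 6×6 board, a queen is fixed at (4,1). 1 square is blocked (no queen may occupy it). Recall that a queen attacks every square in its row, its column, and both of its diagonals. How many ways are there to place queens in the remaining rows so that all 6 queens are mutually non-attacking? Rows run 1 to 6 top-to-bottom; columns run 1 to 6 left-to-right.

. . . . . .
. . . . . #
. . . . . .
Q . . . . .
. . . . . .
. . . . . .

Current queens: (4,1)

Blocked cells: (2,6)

1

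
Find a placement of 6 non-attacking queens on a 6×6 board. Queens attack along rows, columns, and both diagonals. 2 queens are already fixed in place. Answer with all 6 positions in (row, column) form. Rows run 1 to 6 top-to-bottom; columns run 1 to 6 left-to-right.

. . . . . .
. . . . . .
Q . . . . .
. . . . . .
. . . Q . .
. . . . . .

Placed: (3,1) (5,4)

Row 1: attacked by (3,1)→{1,3}; (5,4)→{4}. Safe: 2, 5, 6. Place at column 5.
Row 2: attacked by (1,5)→{4,5,6}; (3,1)→{1,2}; (5,4)→{1,4}. Safe: 3. Place at column 3.
Row 4: attacked by (1,5)→{2,5}; (2,3)→{1,3,5}; (3,1)→{1,2}; (5,4)→{3,4,5}. Safe: 6. Place at column 6.
Row 6: attacked by (1,5)→{5}; (2,3)→{3}; (3,1)→{1,4}; (4,6)→{4,6}; (5,4)→{3,4,5}. Safe: 2. Place at column 2.
Columns [5, 3, 1, 6, 4, 2], r−c [-4, -1, 2, -2, 1, 4], r+c [6, 5, 4, 10, 9, 8] are all distinct, so no two queens attack.

(1,5) (2,3) (3,1) (4,6) (5,4) (6,2)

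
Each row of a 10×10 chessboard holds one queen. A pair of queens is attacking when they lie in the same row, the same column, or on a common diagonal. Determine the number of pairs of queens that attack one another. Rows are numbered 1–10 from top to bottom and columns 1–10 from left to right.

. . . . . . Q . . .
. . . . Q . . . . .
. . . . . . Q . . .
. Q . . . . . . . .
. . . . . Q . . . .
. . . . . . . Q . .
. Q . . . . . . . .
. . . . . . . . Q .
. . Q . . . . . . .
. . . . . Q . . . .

4

Same column: (1,7)–(3,7) (column 7); (4,2)–(7,2) (column 2); (5,6)–(10,6) (column 6).
Same diagonal: (5,6)–(8,9) (|5−8| = |6−9| = 3).
Total attacking pairs: 4.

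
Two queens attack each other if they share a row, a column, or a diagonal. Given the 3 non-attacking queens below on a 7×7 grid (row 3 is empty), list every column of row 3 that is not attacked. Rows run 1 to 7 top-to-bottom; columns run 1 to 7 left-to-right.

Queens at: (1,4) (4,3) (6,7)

columns 1, 5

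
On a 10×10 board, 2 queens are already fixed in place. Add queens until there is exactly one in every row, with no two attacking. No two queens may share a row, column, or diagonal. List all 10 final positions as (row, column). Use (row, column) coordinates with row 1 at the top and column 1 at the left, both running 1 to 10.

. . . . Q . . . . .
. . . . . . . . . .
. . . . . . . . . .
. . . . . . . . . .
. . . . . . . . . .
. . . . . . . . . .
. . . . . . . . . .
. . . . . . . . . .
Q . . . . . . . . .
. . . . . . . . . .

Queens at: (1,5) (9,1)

(1,5) (2,10) (3,4) (4,9) (5,3) (6,8) (7,2) (8,7) (9,1) (10,6)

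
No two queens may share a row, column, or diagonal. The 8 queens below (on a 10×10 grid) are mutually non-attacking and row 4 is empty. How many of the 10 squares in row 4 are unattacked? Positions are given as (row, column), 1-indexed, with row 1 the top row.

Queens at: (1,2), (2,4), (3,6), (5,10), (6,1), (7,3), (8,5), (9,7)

(1,2) attacks row 4 at column 2 and diagonals 5.
(2,4) attacks row 4 at column 4 and diagonals 2, 6.
(3,6) attacks row 4 at column 6 and diagonals 5, 7.
(5,10) attacks row 4 at column 10 and diagonals 9.
(6,1) attacks row 4 at column 1 and diagonals 3.
(7,3) attacks row 4 at column 3 and diagonals 6.
(8,5) attacks row 4 at column 5 and diagonals 1, 9.
(9,7) attacks row 4 at column 7 and diagonals 2.
Attacked columns: {1, 2, 3, 4, 5, 6, 7, 9, 10}. Safe: {8}.

1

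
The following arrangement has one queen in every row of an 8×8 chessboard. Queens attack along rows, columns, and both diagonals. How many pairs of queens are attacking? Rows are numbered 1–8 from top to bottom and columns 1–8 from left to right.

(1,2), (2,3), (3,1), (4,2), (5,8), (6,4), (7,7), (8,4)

6

Same column: (1,2)–(4,2) (column 2); (6,4)–(8,4) (column 4).
Same diagonal: (1,2)–(2,3) (|1−2| = |2−3| = 1); (3,1)–(4,2) (|3−4| = |1−2| = 1); (3,1)–(6,4) (|3−6| = |1−4| = 3); (4,2)–(6,4) (|4−6| = |2−4| = 2).
Total attacking pairs: 6.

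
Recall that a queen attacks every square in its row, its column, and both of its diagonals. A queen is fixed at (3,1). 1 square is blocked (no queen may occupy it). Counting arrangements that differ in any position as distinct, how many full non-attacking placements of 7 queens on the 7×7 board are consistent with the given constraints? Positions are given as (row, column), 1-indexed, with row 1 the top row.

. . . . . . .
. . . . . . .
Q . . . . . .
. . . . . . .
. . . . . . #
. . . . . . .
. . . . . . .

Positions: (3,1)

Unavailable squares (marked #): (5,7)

4

Branch on row 1: col 2 → 1; col 4 → 1; col 5 → 1; col 6 → 0; col 7 → 1.
Sum: 1 + 1 + 1 + 0 + 1 = 4.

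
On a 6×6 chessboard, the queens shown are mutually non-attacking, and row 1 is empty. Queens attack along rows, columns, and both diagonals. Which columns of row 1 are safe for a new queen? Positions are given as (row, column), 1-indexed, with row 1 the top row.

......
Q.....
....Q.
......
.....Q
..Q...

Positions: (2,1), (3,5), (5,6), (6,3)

(2,1) attacks row 1 at column 1 and diagonals 2.
(3,5) attacks row 1 at column 5 and diagonals 3.
(5,6) attacks row 1 at column 6 and diagonals 2.
(6,3) attacks row 1 at column 3.
Attacked columns: {1, 2, 3, 5, 6}. Safe: {4}.

columns 4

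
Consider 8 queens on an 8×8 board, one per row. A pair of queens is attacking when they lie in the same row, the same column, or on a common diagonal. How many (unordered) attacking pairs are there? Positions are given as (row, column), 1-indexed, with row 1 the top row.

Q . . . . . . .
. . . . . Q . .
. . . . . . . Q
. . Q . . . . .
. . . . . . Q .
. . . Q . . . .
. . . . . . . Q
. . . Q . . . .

Same column: (3,8)–(7,8) (column 8); (6,4)–(8,4) (column 4).
Same diagonal: (5,7)–(8,4) (|5−8| = |7−4| = 3).
Total attacking pairs: 3.

3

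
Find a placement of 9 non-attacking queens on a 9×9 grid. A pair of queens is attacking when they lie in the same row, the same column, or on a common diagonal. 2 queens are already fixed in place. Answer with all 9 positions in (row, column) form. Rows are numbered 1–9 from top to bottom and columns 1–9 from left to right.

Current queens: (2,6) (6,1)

(1,9) (2,6) (3,8) (4,2) (5,4) (6,1) (7,7) (8,5) (9,3)

Row 1: attacked by (2,6)→{5,6,7}; (6,1)→{1,6}. Safe: 2, 3, 4, 8, 9. Place at column 9.
Row 3: attacked by (1,9)→{7,9}; (2,6)→{5,6,7}; (6,1)→{1,4}. Safe: 2, 3, 8. Place at column 8.
Row 4: attacked by (1,9)→{6,9}; (2,6)→{4,6,8}; (3,8)→{7,8,9}; (6,1)→{1,3}. Safe: 2, 5. Place at column 2.
Row 5: attacked by (1,9)→{5,9}; (2,6)→{3,6,9}; (3,8)→{6,8}; (4,2)→{1,2,3}; (6,1)→{1,2}. Safe: 4, 7. Place at column 4.
Row 7: attacked by (1,9)→{3,9}; (2,6)→{1,6}; (3,8)→{4,8}; (4,2)→{2,5}; (5,4)→{2,4,6}; (6,1)→{1,2}. Safe: 7. Place at column 7.
Row 8: attacked by (1,9)→{2,9}; (2,6)→{6}; (3,8)→{3,8}; (4,2)→{2,6}; (5,4)→{1,4,7}; (6,1)→{1,3}; (7,7)→{6,7,8}. Safe: 5. Place at column 5.
Row 9: attacked by (1,9)→{1,9}; (2,6)→{6}; (3,8)→{2,8}; (4,2)→{2,7}; (5,4)→{4,8}; (6,1)→{1,4}; (7,7)→{5,7,9}; (8,5)→{4,5,6}. Safe: 3. Place at column 3.
Columns [9, 6, 8, 2, 4, 1, 7, 5, 3], r−c [-8, -4, -5, 2, 1, 5, 0, 3, 6], r+c [10, 8, 11, 6, 9, 7, 14, 13, 12] are all distinct, so no two queens attack.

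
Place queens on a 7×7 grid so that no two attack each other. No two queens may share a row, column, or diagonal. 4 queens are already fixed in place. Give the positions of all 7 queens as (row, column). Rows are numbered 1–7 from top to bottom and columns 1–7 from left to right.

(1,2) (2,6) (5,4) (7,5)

Row 3: attacked by (1,2)→{2,4}; (2,6)→{5,6,7}; (5,4)→{2,4,6}; (7,5)→{1,5}. Safe: 3. Place at column 3.
Row 4: attacked by (1,2)→{2,5}; (2,6)→{4,6}; (3,3)→{2,3,4}; (5,4)→{3,4,5}; (7,5)→{2,5}. Safe: 1, 7. Place at column 7.
Row 6: attacked by (1,2)→{2,7}; (2,6)→{2,6}; (3,3)→{3,6}; (4,7)→{5,7}; (5,4)→{3,4,5}; (7,5)→{4,5,6}. Safe: 1. Place at column 1.
Columns [2, 6, 3, 7, 4, 1, 5], r−c [-1, -4, 0, -3, 1, 5, 2], r+c [3, 8, 6, 11, 9, 7, 12] are all distinct, so no two queens attack.

(1,2) (2,6) (3,3) (4,7) (5,4) (6,1) (7,5)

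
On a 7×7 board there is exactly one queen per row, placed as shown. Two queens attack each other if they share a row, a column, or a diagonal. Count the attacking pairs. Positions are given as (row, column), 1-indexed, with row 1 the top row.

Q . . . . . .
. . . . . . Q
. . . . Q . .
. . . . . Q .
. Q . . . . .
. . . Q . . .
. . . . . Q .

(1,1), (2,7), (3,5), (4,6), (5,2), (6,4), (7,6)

3

Same column: (4,6)–(7,6) (column 6).
Same diagonal: (3,5)–(4,6) (|3−4| = |5−6| = 1); (4,6)–(6,4) (|4−6| = |6−4| = 2).
Total attacking pairs: 3.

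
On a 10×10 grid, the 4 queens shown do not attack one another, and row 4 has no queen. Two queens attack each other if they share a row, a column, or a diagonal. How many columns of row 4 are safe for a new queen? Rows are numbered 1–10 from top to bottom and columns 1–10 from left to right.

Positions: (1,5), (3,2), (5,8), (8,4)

(1,5) attacks row 4 at column 5 and diagonals 2, 8.
(3,2) attacks row 4 at column 2 and diagonals 1, 3.
(5,8) attacks row 4 at column 8 and diagonals 7, 9.
(8,4) attacks row 4 at column 4 and diagonals 8.
Attacked columns: {1, 2, 3, 4, 5, 7, 8, 9}. Safe: {6, 10}.

2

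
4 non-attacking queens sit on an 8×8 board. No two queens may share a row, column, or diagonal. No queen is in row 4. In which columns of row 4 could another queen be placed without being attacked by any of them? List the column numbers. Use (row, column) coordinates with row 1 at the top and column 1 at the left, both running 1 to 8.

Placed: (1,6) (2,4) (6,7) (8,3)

(1,6) attacks row 4 at column 6 and diagonals 3.
(2,4) attacks row 4 at column 4 and diagonals 2, 6.
(6,7) attacks row 4 at column 7 and diagonals 5.
(8,3) attacks row 4 at column 3 and diagonals 7.
Attacked columns: {2, 3, 4, 5, 6, 7}. Safe: {1, 8}.

columns 1, 8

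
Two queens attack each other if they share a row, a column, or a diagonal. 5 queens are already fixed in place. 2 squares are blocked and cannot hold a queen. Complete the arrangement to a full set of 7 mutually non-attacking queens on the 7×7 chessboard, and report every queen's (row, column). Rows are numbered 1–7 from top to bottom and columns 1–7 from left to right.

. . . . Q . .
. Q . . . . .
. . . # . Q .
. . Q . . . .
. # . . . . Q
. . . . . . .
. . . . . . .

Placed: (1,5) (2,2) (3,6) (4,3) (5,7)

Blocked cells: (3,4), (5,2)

(1,5) (2,2) (3,6) (4,3) (5,7) (6,4) (7,1)

Row 6: attacked by (1,5)→{5}; (2,2)→{2,6}; (3,6)→{3,6}; (4,3)→{1,3,5}; (5,7)→{6,7}. Safe: 4. Place at column 4.
Row 7: attacked by (1,5)→{5}; (2,2)→{2,7}; (3,6)→{2,6}; (4,3)→{3,6}; (5,7)→{5,7}; (6,4)→{3,4,5}. Safe: 1. Place at column 1.
Columns [5, 2, 6, 3, 7, 4, 1], r−c [-4, 0, -3, 1, -2, 2, 6], r+c [6, 4, 9, 7, 12, 10, 8] are all distinct, so no two queens attack.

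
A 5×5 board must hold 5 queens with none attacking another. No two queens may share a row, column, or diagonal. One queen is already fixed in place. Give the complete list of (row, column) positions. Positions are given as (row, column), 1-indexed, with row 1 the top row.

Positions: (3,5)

(1,1) (2,3) (3,5) (4,2) (5,4)

Row 1: attacked by (3,5)→{3,5}. Safe: 1, 2, 4. Place at column 1.
Row 2: attacked by (1,1)→{1,2}; (3,5)→{4,5}. Safe: 3. Place at column 3.
Row 4: attacked by (1,1)→{1,4}; (2,3)→{1,3,5}; (3,5)→{4,5}. Safe: 2. Place at column 2.
Row 5: attacked by (1,1)→{1,5}; (2,3)→{3}; (3,5)→{3,5}; (4,2)→{1,2,3}. Safe: 4. Place at column 4.
Columns [1, 3, 5, 2, 4], r−c [0, -1, -2, 2, 1], r+c [2, 5, 8, 6, 9] are all distinct, so no two queens attack.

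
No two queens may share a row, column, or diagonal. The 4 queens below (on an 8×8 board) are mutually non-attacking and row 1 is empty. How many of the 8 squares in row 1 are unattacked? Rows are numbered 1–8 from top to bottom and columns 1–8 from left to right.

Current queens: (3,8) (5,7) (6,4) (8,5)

(3,8) attacks row 1 at column 8 and diagonals 6.
(5,7) attacks row 1 at column 7 and diagonals 3.
(6,4) attacks row 1 at column 4.
(8,5) attacks row 1 at column 5.
Attacked columns: {3, 4, 5, 6, 7, 8}. Safe: {1, 2}.

2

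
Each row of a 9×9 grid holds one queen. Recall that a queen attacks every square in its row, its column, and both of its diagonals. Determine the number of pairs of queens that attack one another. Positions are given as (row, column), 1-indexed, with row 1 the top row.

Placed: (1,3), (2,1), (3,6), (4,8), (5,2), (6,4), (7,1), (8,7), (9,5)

Same column: (2,1)–(7,1) (column 1).
Same diagonal: (2,1)–(8,7) (|2−8| = |1−7| = 6).
Total attacking pairs: 2.

2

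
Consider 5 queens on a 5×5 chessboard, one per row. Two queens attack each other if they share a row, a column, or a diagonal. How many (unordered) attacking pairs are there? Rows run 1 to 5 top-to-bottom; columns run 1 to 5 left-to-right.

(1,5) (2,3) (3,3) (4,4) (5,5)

6

Same column: (1,5)–(5,5) (column 5); (2,3)–(3,3) (column 3).
Same diagonal: (1,5)–(3,3) (|1−3| = |5−3| = 2); (3,3)–(4,4) (|3−4| = |3−4| = 1); (3,3)–(5,5) (|3−5| = |3−5| = 2); (4,4)–(5,5) (|4−5| = |4−5| = 1).
Total attacking pairs: 6.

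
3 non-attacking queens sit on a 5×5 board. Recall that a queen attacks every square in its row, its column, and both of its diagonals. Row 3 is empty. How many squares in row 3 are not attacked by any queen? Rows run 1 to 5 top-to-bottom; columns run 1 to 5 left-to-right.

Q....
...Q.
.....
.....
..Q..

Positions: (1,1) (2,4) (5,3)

(1,1) attacks row 3 at column 1 and diagonals 3.
(2,4) attacks row 3 at column 4 and diagonals 3, 5.
(5,3) attacks row 3 at column 3 and diagonals 1, 5.
Attacked columns: {1, 3, 4, 5}. Safe: {2}.

1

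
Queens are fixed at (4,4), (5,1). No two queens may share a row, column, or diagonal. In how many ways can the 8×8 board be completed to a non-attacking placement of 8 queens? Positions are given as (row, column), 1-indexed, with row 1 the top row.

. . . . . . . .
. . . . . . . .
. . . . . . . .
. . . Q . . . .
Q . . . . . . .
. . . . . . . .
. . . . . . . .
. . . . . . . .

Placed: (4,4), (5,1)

4

Branch on row 1: col 2 → 1; col 3 → 1; col 6 → 2; col 8 → 0.
Sum: 1 + 1 + 2 + 0 = 4.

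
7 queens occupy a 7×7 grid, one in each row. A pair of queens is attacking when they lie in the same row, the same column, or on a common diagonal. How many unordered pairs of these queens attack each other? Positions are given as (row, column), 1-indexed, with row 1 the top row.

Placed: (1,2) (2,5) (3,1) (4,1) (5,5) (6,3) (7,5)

6

Same column: (2,5)–(5,5) (column 5); (2,5)–(7,5) (column 5); (3,1)–(4,1) (column 1); (5,5)–(7,5) (column 5).
Same diagonal: (3,1)–(7,5) (|3−7| = |1−5| = 4); (4,1)–(6,3) (|4−6| = |1−3| = 2).
Total attacking pairs: 6.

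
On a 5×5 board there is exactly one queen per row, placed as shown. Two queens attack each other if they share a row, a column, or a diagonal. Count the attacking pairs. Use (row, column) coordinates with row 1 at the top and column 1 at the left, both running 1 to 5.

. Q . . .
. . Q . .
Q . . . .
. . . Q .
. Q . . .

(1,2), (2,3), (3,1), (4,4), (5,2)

2

Same column: (1,2)–(5,2) (column 2).
Same diagonal: (1,2)–(2,3) (|1−2| = |2−3| = 1).
Total attacking pairs: 2.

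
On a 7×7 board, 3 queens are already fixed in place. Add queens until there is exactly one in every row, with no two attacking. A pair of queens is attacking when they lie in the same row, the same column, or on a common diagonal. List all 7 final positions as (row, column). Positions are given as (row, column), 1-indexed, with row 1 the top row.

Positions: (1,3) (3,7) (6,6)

Row 2: attacked by (1,3)→{2,3,4}; (3,7)→{6,7}; (6,6)→{2,6}. Safe: 1, 5. Place at column 5.
Row 4: attacked by (1,3)→{3,6}; (2,5)→{3,5,7}; (3,7)→{6,7}; (6,6)→{4,6}. Safe: 1, 2. Place at column 2.
Row 5: attacked by (1,3)→{3,7}; (2,5)→{2,5}; (3,7)→{5,7}; (4,2)→{1,2,3}; (6,6)→{5,6,7}. Safe: 4. Place at column 4.
Row 7: attacked by (1,3)→{3}; (2,5)→{5}; (3,7)→{3,7}; (4,2)→{2,5}; (5,4)→{2,4,6}; (6,6)→{5,6,7}. Safe: 1. Place at column 1.
Columns [3, 5, 7, 2, 4, 6, 1], r−c [-2, -3, -4, 2, 1, 0, 6], r+c [4, 7, 10, 6, 9, 12, 8] are all distinct, so no two queens attack.

(1,3) (2,5) (3,7) (4,2) (5,4) (6,6) (7,1)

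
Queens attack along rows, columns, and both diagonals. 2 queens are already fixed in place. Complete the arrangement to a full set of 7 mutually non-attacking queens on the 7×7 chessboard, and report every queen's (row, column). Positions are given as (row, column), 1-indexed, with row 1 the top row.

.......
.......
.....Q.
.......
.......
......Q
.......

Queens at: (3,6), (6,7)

(1,3) (2,1) (3,6) (4,4) (5,2) (6,7) (7,5)

Row 1: attacked by (3,6)→{4,6}; (6,7)→{2,7}. Safe: 1, 3, 5. Place at column 3.
Row 2: attacked by (1,3)→{2,3,4}; (3,6)→{5,6,7}; (6,7)→{3,7}. Safe: 1. Place at column 1.
Row 4: attacked by (1,3)→{3,6}; (2,1)→{1,3}; (3,6)→{5,6,7}; (6,7)→{5,7}. Safe: 2, 4. Place at column 4.
Row 5: attacked by (1,3)→{3,7}; (2,1)→{1,4}; (3,6)→{4,6}; (4,4)→{3,4,5}; (6,7)→{6,7}. Safe: 2. Place at column 2.
Row 7: attacked by (1,3)→{3}; (2,1)→{1,6}; (3,6)→{2,6}; (4,4)→{1,4,7}; (5,2)→{2,4}; (6,7)→{6,7}. Safe: 5. Place at column 5.
Columns [3, 1, 6, 4, 2, 7, 5], r−c [-2, 1, -3, 0, 3, -1, 2], r+c [4, 3, 9, 8, 7, 13, 12] are all distinct, so no two queens attack.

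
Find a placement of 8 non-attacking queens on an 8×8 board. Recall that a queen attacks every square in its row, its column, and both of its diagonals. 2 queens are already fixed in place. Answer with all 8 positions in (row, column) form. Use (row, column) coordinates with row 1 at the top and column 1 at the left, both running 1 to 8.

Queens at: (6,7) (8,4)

Row 1: attacked by (6,7)→{2,7}; (8,4)→{4}. Safe: 1, 3, 5, 6, 8. Place at column 1.
Row 2: attacked by (1,1)→{1,2}; (6,7)→{3,7}; (8,4)→{4}. Safe: 5, 6, 8. Place at column 5.
Row 3: attacked by (1,1)→{1,3}; (2,5)→{4,5,6}; (6,7)→{4,7}; (8,4)→{4}. Safe: 2, 8. Place at column 8.
Row 4: attacked by (1,1)→{1,4}; (2,5)→{3,5,7}; (3,8)→{7,8}; (6,7)→{5,7}; (8,4)→{4,8}. Safe: 2, 6. Place at column 6.
Row 5: attacked by (1,1)→{1,5}; (2,5)→{2,5,8}; (3,8)→{6,8}; (4,6)→{5,6,7}; (6,7)→{6,7,8}; (8,4)→{1,4,7}. Safe: 3. Place at column 3.
Row 7: attacked by (1,1)→{1,7}; (2,5)→{5}; (3,8)→{4,8}; (4,6)→{3,6}; (5,3)→{1,3,5}; (6,7)→{6,7,8}; (8,4)→{3,4,5}. Safe: 2. Place at column 2.
Columns [1, 5, 8, 6, 3, 7, 2, 4], r−c [0, -3, -5, -2, 2, -1, 5, 4], r+c [2, 7, 11, 10, 8, 13, 9, 12] are all distinct, so no two queens attack.

(1,1) (2,5) (3,8) (4,6) (5,3) (6,7) (7,2) (8,4)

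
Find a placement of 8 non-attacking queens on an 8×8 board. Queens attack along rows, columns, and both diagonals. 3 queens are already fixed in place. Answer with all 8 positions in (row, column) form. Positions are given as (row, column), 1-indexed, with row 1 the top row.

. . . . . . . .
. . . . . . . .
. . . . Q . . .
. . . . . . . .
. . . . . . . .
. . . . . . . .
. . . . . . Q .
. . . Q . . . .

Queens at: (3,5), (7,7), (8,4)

(1,6) (2,1) (3,5) (4,2) (5,8) (6,3) (7,7) (8,4)

Row 1: attacked by (3,5)→{3,5,7}; (7,7)→{1,7}; (8,4)→{4}. Safe: 2, 6, 8. Place at column 6.
Row 2: attacked by (1,6)→{5,6,7}; (3,5)→{4,5,6}; (7,7)→{2,7}; (8,4)→{4}. Safe: 1, 3, 8. Place at column 1.
Row 4: attacked by (1,6)→{3,6}; (2,1)→{1,3}; (3,5)→{4,5,6}; (7,7)→{4,7}; (8,4)→{4,8}. Safe: 2. Place at column 2.
Row 5: attacked by (1,6)→{2,6}; (2,1)→{1,4}; (3,5)→{3,5,7}; (4,2)→{1,2,3}; (7,7)→{5,7}; (8,4)→{1,4,7}. Safe: 8. Place at column 8.
Row 6: attacked by (1,6)→{1,6}; (2,1)→{1,5}; (3,5)→{2,5,8}; (4,2)→{2,4}; (5,8)→{7,8}; (7,7)→{6,7,8}; (8,4)→{2,4,6}. Safe: 3. Place at column 3.
Columns [6, 1, 5, 2, 8, 3, 7, 4], r−c [-5, 1, -2, 2, -3, 3, 0, 4], r+c [7, 3, 8, 6, 13, 9, 14, 12] are all distinct, so no two queens attack.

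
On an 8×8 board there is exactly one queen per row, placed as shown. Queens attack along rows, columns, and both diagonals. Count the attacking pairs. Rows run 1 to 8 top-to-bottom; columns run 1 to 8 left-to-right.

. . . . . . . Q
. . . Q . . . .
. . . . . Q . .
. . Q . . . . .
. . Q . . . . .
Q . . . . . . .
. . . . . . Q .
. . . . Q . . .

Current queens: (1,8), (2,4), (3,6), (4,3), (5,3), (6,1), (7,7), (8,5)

3

Same column: (4,3)–(5,3) (column 3).
Same diagonal: (1,8)–(3,6) (|1−3| = |8−6| = 2); (4,3)–(6,1) (|4−6| = |3−1| = 2).
Total attacking pairs: 3.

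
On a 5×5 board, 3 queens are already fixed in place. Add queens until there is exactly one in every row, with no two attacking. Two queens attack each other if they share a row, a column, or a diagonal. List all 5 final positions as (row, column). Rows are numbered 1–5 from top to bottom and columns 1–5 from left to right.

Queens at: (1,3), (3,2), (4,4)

(1,3) (2,5) (3,2) (4,4) (5,1)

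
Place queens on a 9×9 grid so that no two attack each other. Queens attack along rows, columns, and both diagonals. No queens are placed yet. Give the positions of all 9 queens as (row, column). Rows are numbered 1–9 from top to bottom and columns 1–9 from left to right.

(1,5) (2,8) (3,2) (4,9) (5,6) (6,3) (7,1) (8,4) (9,7)

Row 1: Safe: 1, 2, 3, 4, 5, 6, 7, 8, 9. Place at column 5.
Row 2: attacked by (1,5)→{4,5,6}. Safe: 1, 2, 3, 7, 8, 9. Place at column 8.
Row 3: attacked by (1,5)→{3,5,7}; (2,8)→{7,8,9}. Safe: 1, 2, 4, 6. Place at column 2.
Row 4: attacked by (1,5)→{2,5,8}; (2,8)→{6,8}; (3,2)→{1,2,3}. Safe: 4, 7, 9. Place at column 9.
Row 5: attacked by (1,5)→{1,5,9}; (2,8)→{5,8}; (3,2)→{2,4}; (4,9)→{8,9}. Safe: 3, 6, 7. Place at column 6.
Row 6: attacked by (1,5)→{5}; (2,8)→{4,8}; (3,2)→{2,5}; (4,9)→{7,9}; (5,6)→{5,6,7}. Safe: 1, 3. Place at column 3.
Row 7: attacked by (1,5)→{5}; (2,8)→{3,8}; (3,2)→{2,6}; (4,9)→{6,9}; (5,6)→{4,6,8}; (6,3)→{2,3,4}. Safe: 1, 7. Place at column 1.
Row 8: attacked by (1,5)→{5}; (2,8)→{2,8}; (3,2)→{2,7}; (4,9)→{5,9}; (5,6)→{3,6,9}; (6,3)→{1,3,5}; (7,1)→{1,2}. Safe: 4. Place at column 4.
Row 9: attacked by (1,5)→{5}; (2,8)→{1,8}; (3,2)→{2,8}; (4,9)→{4,9}; (5,6)→{2,6}; (6,3)→{3,6}; (7,1)→{1,3}; (8,4)→{3,4,5}. Safe: 7. Place at column 7.
Columns [5, 8, 2, 9, 6, 3, 1, 4, 7], r−c [-4, -6, 1, -5, -1, 3, 6, 4, 2], r+c [6, 10, 5, 13, 11, 9, 8, 12, 16] are all distinct, so no two queens attack.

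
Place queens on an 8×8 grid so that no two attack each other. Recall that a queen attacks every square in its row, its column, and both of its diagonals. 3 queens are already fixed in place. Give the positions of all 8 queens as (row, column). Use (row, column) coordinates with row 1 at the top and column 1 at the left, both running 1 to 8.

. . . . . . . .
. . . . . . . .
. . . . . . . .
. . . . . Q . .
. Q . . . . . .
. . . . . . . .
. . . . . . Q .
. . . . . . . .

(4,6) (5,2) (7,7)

(1,8) (2,3) (3,1) (4,6) (5,2) (6,5) (7,7) (8,4)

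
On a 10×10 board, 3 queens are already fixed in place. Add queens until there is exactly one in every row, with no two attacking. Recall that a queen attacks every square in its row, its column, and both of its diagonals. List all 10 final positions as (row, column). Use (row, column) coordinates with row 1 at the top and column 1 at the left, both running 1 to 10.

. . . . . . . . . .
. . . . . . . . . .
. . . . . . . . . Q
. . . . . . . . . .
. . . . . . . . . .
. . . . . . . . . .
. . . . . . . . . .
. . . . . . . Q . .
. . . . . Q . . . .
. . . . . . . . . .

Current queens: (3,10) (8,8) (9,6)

(1,7) (2,4) (3,10) (4,5) (5,9) (6,1) (7,3) (8,8) (9,6) (10,2)

Row 1: attacked by (3,10)→{8,10}; (8,8)→{1,8}; (9,6)→{6}. Safe: 2, 3, 4, 5, 7, 9. Place at column 7.
Row 2: attacked by (1,7)→{6,7,8}; (3,10)→{9,10}; (8,8)→{2,8}; (9,6)→{6}. Safe: 1, 3, 4, 5. Place at column 4.
Row 4: attacked by (1,7)→{4,7,10}; (2,4)→{2,4,6}; (3,10)→{9,10}; (8,8)→{4,8}; (9,6)→{1,6}. Safe: 3, 5. Place at column 5.
Row 5: attacked by (1,7)→{3,7}; (2,4)→{1,4,7}; (3,10)→{8,10}; (4,5)→{4,5,6}; (8,8)→{5,8}; (9,6)→{2,6,10}. Safe: 9. Place at column 9.
Row 6: attacked by (1,7)→{2,7}; (2,4)→{4,8}; (3,10)→{7,10}; (4,5)→{3,5,7}; (5,9)→{8,9,10}; (8,8)→{6,8,10}; (9,6)→{3,6,9}. Safe: 1. Place at column 1.
Row 7: attacked by (1,7)→{1,7}; (2,4)→{4,9}; (3,10)→{6,10}; (4,5)→{2,5,8}; (5,9)→{7,9}; (6,1)→{1,2}; (8,8)→{7,8,9}; (9,6)→{4,6,8}. Safe: 3. Place at column 3.
Row 10: attacked by (1,7)→{7}; (2,4)→{4}; (3,10)→{3,10}; (4,5)→{5}; (5,9)→{4,9}; (6,1)→{1,5}; (7,3)→{3,6}; (8,8)→{6,8,10}; (9,6)→{5,6,7}. Safe: 2. Place at column 2.
Columns [7, 4, 10, 5, 9, 1, 3, 8, 6, 2], r−c [-6, -2, -7, -1, -4, 5, 4, 0, 3, 8], r+c [8, 6, 13, 9, 14, 7, 10, 16, 15, 12] are all distinct, so no two queens attack.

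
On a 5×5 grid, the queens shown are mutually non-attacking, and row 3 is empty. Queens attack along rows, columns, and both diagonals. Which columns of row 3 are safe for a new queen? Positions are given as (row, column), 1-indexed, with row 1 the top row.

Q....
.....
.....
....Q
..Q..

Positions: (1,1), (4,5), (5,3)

(1,1) attacks row 3 at column 1 and diagonals 3.
(4,5) attacks row 3 at column 5 and diagonals 4.
(5,3) attacks row 3 at column 3 and diagonals 1, 5.
Attacked columns: {1, 3, 4, 5}. Safe: {2}.

columns 2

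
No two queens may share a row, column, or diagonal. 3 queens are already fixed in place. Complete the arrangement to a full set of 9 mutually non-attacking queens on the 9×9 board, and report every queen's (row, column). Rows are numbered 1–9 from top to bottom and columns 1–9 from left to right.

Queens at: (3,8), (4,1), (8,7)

Row 1: attacked by (3,8)→{6,8}; (4,1)→{1,4}; (8,7)→{7}. Safe: 2, 3, 5, 9. Place at column 9.
Row 2: attacked by (1,9)→{8,9}; (3,8)→{7,8,9}; (4,1)→{1,3}; (8,7)→{1,7}. Safe: 2, 4, 5, 6. Place at column 4.
Row 5: attacked by (1,9)→{5,9}; (2,4)→{1,4,7}; (3,8)→{6,8}; (4,1)→{1,2}; (8,7)→{4,7}. Safe: 3. Place at column 3.
Row 6: attacked by (1,9)→{4,9}; (2,4)→{4,8}; (3,8)→{5,8}; (4,1)→{1,3}; (5,3)→{2,3,4}; (8,7)→{5,7,9}. Safe: 6. Place at column 6.
Row 7: attacked by (1,9)→{3,9}; (2,4)→{4,9}; (3,8)→{4,8}; (4,1)→{1,4}; (5,3)→{1,3,5}; (6,6)→{5,6,7}; (8,7)→{6,7,8}. Safe: 2. Place at column 2.
Row 9: attacked by (1,9)→{1,9}; (2,4)→{4}; (3,8)→{2,8}; (4,1)→{1,6}; (5,3)→{3,7}; (6,6)→{3,6,9}; (7,2)→{2,4}; (8,7)→{6,7,8}. Safe: 5. Place at column 5.
Columns [9, 4, 8, 1, 3, 6, 2, 7, 5], r−c [-8, -2, -5, 3, 2, 0, 5, 1, 4], r+c [10, 6, 11, 5, 8, 12, 9, 15, 14] are all distinct, so no two queens attack.

(1,9) (2,4) (3,8) (4,1) (5,3) (6,6) (7,2) (8,7) (9,5)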